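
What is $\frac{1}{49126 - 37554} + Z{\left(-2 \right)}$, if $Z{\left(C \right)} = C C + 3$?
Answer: $\frac{81005}{11572} \approx 7.0001$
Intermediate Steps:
$Z{\left(C \right)} = 3 + C^{2}$ ($Z{\left(C \right)} = C^{2} + 3 = 3 + C^{2}$)
$\frac{1}{49126 - 37554} + Z{\left(-2 \right)} = \frac{1}{49126 - 37554} + \left(3 + \left(-2\right)^{2}\right) = \frac{1}{11572} + \left(3 + 4\right) = \frac{1}{11572} + 7 = \frac{81005}{11572}$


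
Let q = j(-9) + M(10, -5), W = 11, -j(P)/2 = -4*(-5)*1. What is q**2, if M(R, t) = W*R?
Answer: 4900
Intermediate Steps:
j(P) = -40 (j(P) = -2*(-4*(-5)) = -40)
M(R, t) = 11*R
q = 70 (q = -40 + 11*10 = -40 + 110 = 70)
q**2 = 70**2 = 4900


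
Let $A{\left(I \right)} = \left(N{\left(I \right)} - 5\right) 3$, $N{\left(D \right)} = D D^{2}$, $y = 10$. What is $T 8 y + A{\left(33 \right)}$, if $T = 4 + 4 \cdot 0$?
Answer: $108116$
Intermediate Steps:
$T = 4$ ($T = 4 + 0 = 4$)
$N{\left(D \right)} = D^{3}$
$A{\left(I \right)} = -15 + 3 I^{3}$ ($A{\left(I \right)} = \left(I^{3} - 5\right) 3 = \left(-5 + I^{3}\right) 3 = -15 + 3 I^{3}$)
$T 8 y + A{\left(33 \right)} = 4 \cdot 8 \cdot 10 - \left(15 - 3 \cdot 33^{3}\right) = 32 \cdot 10 + \left(-15 + 3 \cdot 35937\right) = 320 + \left(-15 + 107811\right) = 320 + 107796 = 108116$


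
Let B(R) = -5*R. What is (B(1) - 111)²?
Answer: 13456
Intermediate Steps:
(B(1) - 111)² = (-5*1 - 111)² = (-5 - 111)² = (-116)² = 13456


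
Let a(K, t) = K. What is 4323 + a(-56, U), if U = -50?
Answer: 4267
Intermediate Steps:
4323 + a(-56, U) = 4323 - 56 = 4267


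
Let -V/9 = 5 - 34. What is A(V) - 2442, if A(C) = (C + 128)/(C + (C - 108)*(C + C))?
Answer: -195669745/80127 ≈ -2442.0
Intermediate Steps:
V = 261 (V = -9*(5 - 34) = -9*(-29) = 261)
A(C) = (128 + C)/(C + 2*C*(-108 + C)) (A(C) = (128 + C)/(C + (-108 + C)*(2*C)) = (128 + C)/(C + 2*C*(-108 + C)))
A(V) - 2442 = (128 + 261)/(261*(-215 + 2*261)) - 2442 = (1/261)*389/(-215 + 522) - 2442 = (1/261)*389/307 - 2442 = (1/261)*(1/307)*389 - 2442 = 389/80127 - 2442 = -195669745/80127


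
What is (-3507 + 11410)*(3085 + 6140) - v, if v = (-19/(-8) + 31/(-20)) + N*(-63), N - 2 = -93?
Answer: 2915977647/40 ≈ 7.2899e+7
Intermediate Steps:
N = -91 (N = 2 - 93 = -91)
v = 229353/40 (v = (-19/(-8) + 31/(-20)) - 91*(-63) = (-19*(-1/8) + 31*(-1/20)) + 5733 = (19/8 - 31/20) + 5733 = 33/40 + 5733 = 229353/40 ≈ 5733.8)
(-3507 + 11410)*(3085 + 6140) - v = (-3507 + 11410)*(3085 + 6140) - 1*229353/40 = 7903*9225 - 229353/40 = 72905175 - 229353/40 = 2915977647/40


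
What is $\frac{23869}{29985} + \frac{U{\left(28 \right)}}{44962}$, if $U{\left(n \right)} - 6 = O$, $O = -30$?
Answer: $\frac{536239169}{674092785} \approx 0.7955$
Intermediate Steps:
$U{\left(n \right)} = -24$ ($U{\left(n \right)} = 6 - 30 = -24$)
$\frac{23869}{29985} + \frac{U{\left(28 \right)}}{44962} = \frac{23869}{29985} - \frac{24}{44962} = 23869 \cdot \frac{1}{29985} - \frac{12}{22481} = \frac{23869}{29985} - \frac{12}{22481} = \frac{536239169}{674092785}$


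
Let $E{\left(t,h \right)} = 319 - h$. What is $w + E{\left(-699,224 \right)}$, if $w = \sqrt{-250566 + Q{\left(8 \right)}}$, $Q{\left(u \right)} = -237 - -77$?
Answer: $95 + i \sqrt{250726} \approx 95.0 + 500.73 i$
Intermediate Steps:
$Q{\left(u \right)} = -160$ ($Q{\left(u \right)} = -237 + 77 = -160$)
$w = i \sqrt{250726}$ ($w = \sqrt{-250566 - 160} = \sqrt{-250726} = i \sqrt{250726} \approx 500.73 i$)
$w + E{\left(-699,224 \right)} = i \sqrt{250726} + \left(319 - 224\right) = i \sqrt{250726} + 95 = 95 + i \sqrt{250726}$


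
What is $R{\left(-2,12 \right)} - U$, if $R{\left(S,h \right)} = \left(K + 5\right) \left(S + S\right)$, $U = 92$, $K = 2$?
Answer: $-120$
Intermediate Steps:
$R{\left(S,h \right)} = 14 S$ ($R{\left(S,h \right)} = \left(2 + 5\right) \left(S + S\right) = 7 \cdot 2 S = 14 S$)
$R{\left(-2,12 \right)} - U = 14 \left(-2\right) - 92 = -28 - 92 = -120$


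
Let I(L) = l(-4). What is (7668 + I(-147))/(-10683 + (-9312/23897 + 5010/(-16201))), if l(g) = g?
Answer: -2967158196208/4136250625533 ≈ -0.71735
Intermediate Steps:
I(L) = -4
(7668 + I(-147))/(-10683 + (-9312/23897 + 5010/(-16201))) = (7668 - 4)/(-10683 + (-9312/23897 + 5010/(-16201))) = 7664/(-10683 + (-9312*1/23897 + 5010*(-1/16201))) = 7664/(-10683 + (-9312/23897 - 5010/16201)) = 7664/(-10683 - 270587682/387155297) = 7664/(-4136250625533/387155297) = 7664*(-387155297/4136250625533) = -2967158196208/4136250625533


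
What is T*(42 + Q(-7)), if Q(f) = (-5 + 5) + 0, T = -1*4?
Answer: -168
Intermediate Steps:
T = -4
Q(f) = 0 (Q(f) = 0 + 0 = 0)
T*(42 + Q(-7)) = -4*(42 + 0) = -4*42 = -168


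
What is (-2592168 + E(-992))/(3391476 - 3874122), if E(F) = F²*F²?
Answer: -484189681964/241323 ≈ -2.0064e+6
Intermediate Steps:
E(F) = F⁴
(-2592168 + E(-992))/(3391476 - 3874122) = (-2592168 + (-992)⁴)/(3391476 - 3874122) = (-2592168 + 968381956096)/(-482646) = 968379363928*(-1/482646) = -484189681964/241323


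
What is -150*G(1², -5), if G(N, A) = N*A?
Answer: 750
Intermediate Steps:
G(N, A) = A*N
-150*G(1², -5) = -(-750)*1² = -(-750) = -150*(-5) = 750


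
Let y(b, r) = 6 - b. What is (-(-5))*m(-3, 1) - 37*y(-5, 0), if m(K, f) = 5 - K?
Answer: -367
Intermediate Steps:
(-(-5))*m(-3, 1) - 37*y(-5, 0) = (-(-5))*(5 - 1*(-3)) - 37*(6 - 1*(-5)) = (-5*(-1))*(5 + 3) - 37*(6 + 5) = 5*8 - 37*11 = 40 - 407 = -367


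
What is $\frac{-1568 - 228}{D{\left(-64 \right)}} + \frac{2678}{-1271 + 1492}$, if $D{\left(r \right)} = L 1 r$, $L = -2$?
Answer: $- \frac{1041}{544} \approx -1.9136$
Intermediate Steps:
$D{\left(r \right)} = - 2 r$ ($D{\left(r \right)} = \left(-2\right) 1 r = - 2 r$)
$\frac{-1568 - 228}{D{\left(-64 \right)}} + \frac{2678}{-1271 + 1492} = \frac{-1568 - 228}{\left(-2\right) \left(-64\right)} + \frac{2678}{-1271 + 1492} = - \frac{1796}{128} + \frac{2678}{221} = \left(-1796\right) \frac{1}{128} + 2678 \cdot \frac{1}{221} = - \frac{449}{32} + \frac{206}{17} = - \frac{1041}{544}$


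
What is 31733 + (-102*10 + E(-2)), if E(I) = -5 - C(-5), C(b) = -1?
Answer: 30709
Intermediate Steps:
E(I) = -4 (E(I) = -5 - 1*(-1) = -5 + 1 = -4)
31733 + (-102*10 + E(-2)) = 31733 + (-102*10 - 4) = 31733 + (-1020 - 4) = 31733 - 1024 = 30709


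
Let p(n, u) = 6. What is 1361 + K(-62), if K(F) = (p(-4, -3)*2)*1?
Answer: 1373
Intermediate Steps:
K(F) = 12 (K(F) = (6*2)*1 = 12*1 = 12)
1361 + K(-62) = 1361 + 12 = 1373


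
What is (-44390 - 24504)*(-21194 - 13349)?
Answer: 2379805442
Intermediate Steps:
(-44390 - 24504)*(-21194 - 13349) = -68894*(-34543) = 2379805442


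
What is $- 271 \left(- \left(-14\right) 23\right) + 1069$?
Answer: $-86193$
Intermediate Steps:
$- 271 \left(- \left(-14\right) 23\right) + 1069 = - 271 \left(\left(-1\right) \left(-322\right)\right) + 1069 = \left(-271\right) 322 + 1069 = -87262 + 1069 = -86193$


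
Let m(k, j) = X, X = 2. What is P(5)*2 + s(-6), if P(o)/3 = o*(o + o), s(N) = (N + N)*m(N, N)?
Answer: 276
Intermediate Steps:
m(k, j) = 2
s(N) = 4*N (s(N) = (N + N)*2 = (2*N)*2 = 4*N)
P(o) = 6*o² (P(o) = 3*(o*(o + o)) = 3*(o*(2*o)) = 3*(2*o²) = 6*o²)
P(5)*2 + s(-6) = (6*5²)*2 + 4*(-6) = (6*25)*2 - 24 = 150*2 - 24 = 300 - 24 = 276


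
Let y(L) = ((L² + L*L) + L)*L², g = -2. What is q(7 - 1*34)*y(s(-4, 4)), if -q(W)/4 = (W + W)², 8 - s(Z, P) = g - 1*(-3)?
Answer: -60011280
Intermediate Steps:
s(Z, P) = 7 (s(Z, P) = 8 - (-2 - 1*(-3)) = 8 - (-2 + 3) = 8 - 1*1 = 8 - 1 = 7)
y(L) = L²*(L + 2*L²) (y(L) = ((L² + L²) + L)*L² = (2*L² + L)*L² = (L + 2*L²)*L² = L²*(L + 2*L²))
q(W) = -16*W² (q(W) = -4*(W + W)² = -4*4*W² = -16*W²)
q(7 - 1*34)*y(s(-4, 4)) = (-16*(7 - 1*34)²)*(7³*(1 + 2*7)) = (-16*(7 - 34)²)*(343*(1 + 14)) = (-16*(-27)²)*(343*15) = -16*729*5145 = -11664*5145 = -60011280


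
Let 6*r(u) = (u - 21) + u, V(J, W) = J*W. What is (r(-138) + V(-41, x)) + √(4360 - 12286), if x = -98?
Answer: 7937/2 + I*√7926 ≈ 3968.5 + 89.028*I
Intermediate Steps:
r(u) = -7/2 + u/3 (r(u) = ((u - 21) + u)/6 = ((-21 + u) + u)/6 = (-21 + 2*u)/6 = -7/2 + u/3)
(r(-138) + V(-41, x)) + √(4360 - 12286) = ((-7/2 + (⅓)*(-138)) - 41*(-98)) + √(4360 - 12286) = ((-7/2 - 46) + 4018) + √(-7926) = (-99/2 + 4018) + I*√7926 = 7937/2 + I*√7926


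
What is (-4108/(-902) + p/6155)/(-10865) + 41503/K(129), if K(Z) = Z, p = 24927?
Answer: 1251736024267312/3890666809425 ≈ 321.73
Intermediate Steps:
(-4108/(-902) + p/6155)/(-10865) + 41503/K(129) = (-4108/(-902) + 24927/6155)/(-10865) + 41503/129 = (-4108*(-1/902) + 24927*(1/6155))*(-1/10865) + 41503*(1/129) = (2054/451 + 24927/6155)*(-1/10865) + 41503/129 = (23884447/2775905)*(-1/10865) + 41503/129 = -23884447/30160207825 + 41503/129 = 1251736024267312/3890666809425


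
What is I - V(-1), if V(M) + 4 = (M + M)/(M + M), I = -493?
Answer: -490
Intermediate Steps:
V(M) = -3 (V(M) = -4 + (M + M)/(M + M) = -4 + (2*M)/((2*M)) = -4 + (2*M)*(1/(2*M)) = -4 + 1 = -3)
I - V(-1) = -493 - 1*(-3) = -493 + 3 = -490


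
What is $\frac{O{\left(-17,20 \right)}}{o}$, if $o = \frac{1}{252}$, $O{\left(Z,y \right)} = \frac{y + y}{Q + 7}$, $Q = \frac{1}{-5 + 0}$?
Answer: $\frac{25200}{17} \approx 1482.4$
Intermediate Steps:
$Q = - \frac{1}{5}$ ($Q = \frac{1}{-5} = - \frac{1}{5} \approx -0.2$)
$O{\left(Z,y \right)} = \frac{5 y}{17}$ ($O{\left(Z,y \right)} = \frac{y + y}{- \frac{1}{5} + 7} = \frac{2 y}{\frac{34}{5}} = 2 y \frac{5}{34} = \frac{5 y}{17}$)
$o = \frac{1}{252} \approx 0.0039683$
$\frac{O{\left(-17,20 \right)}}{o} = \frac{5}{17} \cdot 20 \frac{1}{\frac{1}{252}} = \frac{100}{17} \cdot 252 = \frac{25200}{17}$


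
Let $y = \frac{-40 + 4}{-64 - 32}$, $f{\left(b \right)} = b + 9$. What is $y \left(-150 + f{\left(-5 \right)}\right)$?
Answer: $- \frac{219}{4} \approx -54.75$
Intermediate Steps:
$f{\left(b \right)} = 9 + b$
$y = \frac{3}{8}$ ($y = - \frac{36}{-96} = \left(-36\right) \left(- \frac{1}{96}\right) = \frac{3}{8} \approx 0.375$)
$y \left(-150 + f{\left(-5 \right)}\right) = \frac{3 \left(-150 + \left(9 - 5\right)\right)}{8} = \frac{3 \left(-150 + 4\right)}{8} = \frac{3}{8} \left(-146\right) = - \frac{219}{4}$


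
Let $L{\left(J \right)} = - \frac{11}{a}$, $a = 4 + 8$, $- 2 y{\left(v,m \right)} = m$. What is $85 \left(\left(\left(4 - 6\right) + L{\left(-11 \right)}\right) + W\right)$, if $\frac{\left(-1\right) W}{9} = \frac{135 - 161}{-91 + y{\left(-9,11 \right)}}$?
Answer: $- \frac{1051535}{2316} \approx -454.03$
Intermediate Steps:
$y{\left(v,m \right)} = - \frac{m}{2}$
$a = 12$
$L{\left(J \right)} = - \frac{11}{12}$
$W = - \frac{468}{193}$ ($W = - 9 \frac{135 - 161}{-91 - \frac{11}{2}} = - 9 \left(- \frac{26}{-91 - \frac{11}{2}}\right) = - 9 \left(- \frac{26}{- \frac{193}{2}}\right) = - 9 \left(\left(-26\right) \left(- \frac{2}{193}\right)\right) = \left(-9\right) \frac{52}{193} = - \frac{468}{193} \approx -2.4249$)
$85 \left(\left(\left(4 - 6\right) + L{\left(-11 \right)}\right) + W\right) = 85 \left(\left(\left(4 - 6\right) - \frac{11}{12}\right) - \frac{468}{193}\right) = 85 \left(\left(-2 - \frac{11}{12}\right) - \frac{468}{193}\right) = 85 \left(- \frac{35}{12} - \frac{468}{193}\right) = 85 \left(- \frac{12371}{2316}\right) = - \frac{1051535}{2316}$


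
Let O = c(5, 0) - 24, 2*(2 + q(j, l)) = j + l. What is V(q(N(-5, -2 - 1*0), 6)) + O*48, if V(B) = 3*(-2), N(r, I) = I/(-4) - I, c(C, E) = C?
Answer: -918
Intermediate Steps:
N(r, I) = -5*I/4 (N(r, I) = I*(-¼) - I = -I/4 - I = -5*I/4)
q(j, l) = -2 + j/2 + l/2 (q(j, l) = -2 + (j + l)/2 = -2 + (j/2 + l/2) = -2 + j/2 + l/2)
V(B) = -6
O = -19 (O = 5 - 24 = -19)
V(q(N(-5, -2 - 1*0), 6)) + O*48 = -6 - 19*48 = -6 - 912 = -918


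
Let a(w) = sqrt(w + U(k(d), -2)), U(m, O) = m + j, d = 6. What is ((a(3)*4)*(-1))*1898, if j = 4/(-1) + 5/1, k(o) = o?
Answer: -7592*sqrt(10) ≈ -24008.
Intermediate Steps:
j = 1 (j = 4*(-1) + 5*1 = -4 + 5 = 1)
U(m, O) = 1 + m (U(m, O) = m + 1 = 1 + m)
a(w) = sqrt(7 + w) (a(w) = sqrt(w + (1 + 6)) = sqrt(w + 7) = sqrt(7 + w))
((a(3)*4)*(-1))*1898 = ((sqrt(7 + 3)*4)*(-1))*1898 = ((sqrt(10)*4)*(-1))*1898 = ((4*sqrt(10))*(-1))*1898 = -4*sqrt(10)*1898 = -7592*sqrt(10)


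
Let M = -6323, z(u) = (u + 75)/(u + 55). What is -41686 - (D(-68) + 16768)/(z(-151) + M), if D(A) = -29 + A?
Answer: -6324741734/151733 ≈ -41683.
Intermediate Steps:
z(u) = (75 + u)/(55 + u)
-41686 - (D(-68) + 16768)/(z(-151) + M) = -41686 - ((-29 - 68) + 16768)/((75 - 151)/(55 - 151) - 6323) = -41686 - (-97 + 16768)/(-76/(-96) - 6323) = -41686 - 16671/(-1/96*(-76) - 6323) = -41686 - 16671/(19/24 - 6323) = -41686 - 16671/(-151733/24) = -41686 - 16671*(-24)/151733 = -41686 - 1*(-400104/151733) = -41686 + 400104/151733 = -6324741734/151733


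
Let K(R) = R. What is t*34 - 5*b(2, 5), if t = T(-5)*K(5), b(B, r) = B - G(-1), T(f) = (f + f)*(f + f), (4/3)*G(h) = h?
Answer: 67945/4 ≈ 16986.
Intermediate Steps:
G(h) = 3*h/4
T(f) = 4*f**2 (T(f) = (2*f)*(2*f) = 4*f**2)
b(B, r) = 3/4 + B (b(B, r) = B - 3*(-1)/4 = B - 1*(-3/4) = B + 3/4 = 3/4 + B)
t = 500 (t = (4*(-5)**2)*5 = (4*25)*5 = 100*5 = 500)
t*34 - 5*b(2, 5) = 500*34 - 5*(3/4 + 2) = 17000 - 5*11/4 = 17000 - 55/4 = 67945/4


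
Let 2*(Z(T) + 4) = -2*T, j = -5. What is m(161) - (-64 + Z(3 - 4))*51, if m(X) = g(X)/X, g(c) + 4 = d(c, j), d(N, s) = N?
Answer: 550294/161 ≈ 3418.0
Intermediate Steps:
g(c) = -4 + c
Z(T) = -4 - T (Z(T) = -4 + (-2*T)/2 = -4 - T)
m(X) = (-4 + X)/X
m(161) - (-64 + Z(3 - 4))*51 = (-4 + 161)/161 - (-64 + (-4 - (3 - 4)))*51 = (1/161)*157 - (-64 + (-4 - 1*(-1)))*51 = 157/161 - (-64 + (-4 + 1))*51 = 157/161 - (-64 - 3)*51 = 157/161 - (-67)*51 = 157/161 - 1*(-3417) = 157/161 + 3417 = 550294/161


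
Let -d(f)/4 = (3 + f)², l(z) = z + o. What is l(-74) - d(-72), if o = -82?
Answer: 18888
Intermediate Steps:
l(z) = -82 + z (l(z) = z - 82 = -82 + z)
d(f) = -4*(3 + f)²
l(-74) - d(-72) = (-82 - 74) - (-4)*(3 - 72)² = -156 - (-4)*(-69)² = -156 - (-4)*4761 = -156 - 1*(-19044) = -156 + 19044 = 18888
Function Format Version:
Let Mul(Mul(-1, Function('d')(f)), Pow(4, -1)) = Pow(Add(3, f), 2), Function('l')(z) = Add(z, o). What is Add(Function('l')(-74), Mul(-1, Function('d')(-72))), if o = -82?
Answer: 18888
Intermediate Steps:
Function('l')(z) = Add(-82, z) (Function('l')(z) = Add(z, -82) = Add(-82, z))
Function('d')(f) = Mul(-4, Pow(Add(3, f), 2))
Add(Function('l')(-74), Mul(-1, Function('d')(-72))) = Add(Add(-82, -74), Mul(-1, Mul(-4, Pow(Add(3, -72), 2)))) = Add(-156, Mul(-1, Mul(-4, Pow(-69, 2)))) = Add(-156, Mul(-1, Mul(-4, 4761))) = Add(-156, Mul(-1, -19044)) = Add(-156, 19044) = 18888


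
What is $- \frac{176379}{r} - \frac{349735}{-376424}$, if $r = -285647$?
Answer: $\frac{166294042241}{107524386328} \approx 1.5466$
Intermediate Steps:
$- \frac{176379}{r} - \frac{349735}{-376424} = - \frac{176379}{-285647} - \frac{349735}{-376424} = \left(-176379\right) \left(- \frac{1}{285647}\right) - - \frac{349735}{376424} = \frac{176379}{285647} + \frac{349735}{376424} = \frac{166294042241}{107524386328}$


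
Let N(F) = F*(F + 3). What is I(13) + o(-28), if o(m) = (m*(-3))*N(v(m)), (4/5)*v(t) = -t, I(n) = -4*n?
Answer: 111668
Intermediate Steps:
v(t) = -5*t/4 (v(t) = 5*(-t)/4 = -5*t/4)
N(F) = F*(3 + F)
o(m) = 15*m²*(3 - 5*m/4)/4 (o(m) = (m*(-3))*((-5*m/4)*(3 - 5*m/4)) = (-3*m)*(-5*m*(3 - 5*m/4)/4) = 15*m²*(3 - 5*m/4)/4)
I(13) + o(-28) = -4*13 + (15/16)*(-28)²*(12 - 5*(-28)) = -52 + (15/16)*784*(12 + 140) = -52 + (15/16)*784*152 = -52 + 111720 = 111668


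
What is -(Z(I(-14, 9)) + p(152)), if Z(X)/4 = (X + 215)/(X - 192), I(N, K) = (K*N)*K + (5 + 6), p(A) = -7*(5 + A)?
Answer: 1441553/1315 ≈ 1096.2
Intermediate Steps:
p(A) = -35 - 7*A
I(N, K) = 11 + N*K² (I(N, K) = N*K² + 11 = 11 + N*K²)
Z(X) = 4*(215 + X)/(-192 + X) (Z(X) = 4*((X + 215)/(X - 192)) = 4*((215 + X)/(-192 + X)) = 4*(215 + X)/(-192 + X))
-(Z(I(-14, 9)) + p(152)) = -(4*(215 + (11 - 14*9²))/(-192 + (11 - 14*9²)) + (-35 - 7*152)) = -(4*(215 + (11 - 14*81))/(-192 + (11 - 14*81)) + (-35 - 1064)) = -(4*(215 + (11 - 1134))/(-192 + (11 - 1134)) - 1099) = -(4*(215 - 1123)/(-192 - 1123) - 1099) = -(4*(-908)/(-1315) - 1099) = -(4*(-1/1315)*(-908) - 1099) = -(3632/1315 - 1099) = -1*(-1441553/1315) = 1441553/1315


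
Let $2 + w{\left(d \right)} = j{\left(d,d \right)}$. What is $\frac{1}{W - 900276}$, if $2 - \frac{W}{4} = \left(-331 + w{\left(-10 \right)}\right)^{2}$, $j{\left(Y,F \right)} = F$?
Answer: $- \frac{1}{1370864} \approx -7.2947 \cdot 10^{-7}$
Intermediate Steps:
$w{\left(d \right)} = -2 + d$
$W = -470588$ ($W = 8 - 4 \left(-331 - 12\right)^{2} = 8 - 4 \left(-343\right)^{2} = 8 - 470596 = -470588$)
$\frac{1}{W - 900276} = \frac{1}{-470588 - 900276} = \frac{1}{-1370864} = - \frac{1}{1370864}$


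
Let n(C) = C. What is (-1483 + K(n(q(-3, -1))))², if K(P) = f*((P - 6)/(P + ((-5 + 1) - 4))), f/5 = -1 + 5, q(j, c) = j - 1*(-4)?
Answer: 105698961/49 ≈ 2.1571e+6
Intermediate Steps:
q(j, c) = 4 + j (q(j, c) = j + 4 = 4 + j)
f = 20 (f = 5*(-1 + 5) = 5*4 = 20)
K(P) = 20*(-6 + P)/(-8 + P) (K(P) = 20*((P - 6)/(P + ((-5 + 1) - 4))) = 20*((-6 + P)/(P + (-4 - 4))) = 20*((-6 + P)/(P - 8)) = 20*((-6 + P)/(-8 + P)) = 20*(-6 + P)/(-8 + P))
(-1483 + K(n(q(-3, -1))))² = (-1483 + 20*(-6 + (4 - 3))/(-8 + (4 - 3)))² = (-1483 + 20*(-6 + 1)/(-8 + 1))² = (-1483 + 20*(-5)/(-7))² = (-1483 + 20*(-⅐)*(-5))² = (-1483 + 100/7)² = (-10281/7)² = 105698961/49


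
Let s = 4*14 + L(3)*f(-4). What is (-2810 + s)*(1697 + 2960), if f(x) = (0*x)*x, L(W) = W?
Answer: -12825378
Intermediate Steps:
f(x) = 0 (f(x) = 0*x = 0)
s = 56 (s = 4*14 + 3*0 = 56 + 0 = 56)
(-2810 + s)*(1697 + 2960) = (-2810 + 56)*(1697 + 2960) = -2754*4657 = -12825378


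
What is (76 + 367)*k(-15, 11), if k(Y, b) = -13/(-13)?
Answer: 443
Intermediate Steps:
k(Y, b) = 1 (k(Y, b) = -13*(-1/13) = 1)
(76 + 367)*k(-15, 11) = (76 + 367)*1 = 443*1 = 443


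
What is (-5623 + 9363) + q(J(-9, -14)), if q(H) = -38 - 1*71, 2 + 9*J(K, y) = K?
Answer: 3631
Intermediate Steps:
J(K, y) = -2/9 + K/9
q(H) = -109 (q(H) = -38 - 71 = -109)
(-5623 + 9363) + q(J(-9, -14)) = (-5623 + 9363) - 109 = 3740 - 109 = 3631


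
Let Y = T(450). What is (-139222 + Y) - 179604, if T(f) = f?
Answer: -318376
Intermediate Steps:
Y = 450
(-139222 + Y) - 179604 = (-139222 + 450) - 179604 = -138772 - 179604 = -318376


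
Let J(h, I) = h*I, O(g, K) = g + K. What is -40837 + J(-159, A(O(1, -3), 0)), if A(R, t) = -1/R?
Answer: -81833/2 ≈ -40917.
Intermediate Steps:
O(g, K) = K + g
J(h, I) = I*h
-40837 + J(-159, A(O(1, -3), 0)) = -40837 - 1/(-3 + 1)*(-159) = -40837 - 1/(-2)*(-159) = -40837 - 1*(-1/2)*(-159) = -40837 + (1/2)*(-159) = -40837 - 159/2 = -81833/2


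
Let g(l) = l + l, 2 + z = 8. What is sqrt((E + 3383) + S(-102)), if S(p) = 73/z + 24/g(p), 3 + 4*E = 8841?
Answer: 2*sqrt(3644358)/51 ≈ 74.864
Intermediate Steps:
z = 6 (z = -2 + 8 = 6)
E = 4419/2 (E = -3/4 + (1/4)*8841 = -3/4 + 8841/4 = 4419/2 ≈ 2209.5)
g(l) = 2*l
S(p) = 73/6 + 12/p (S(p) = 73/6 + 24/((2*p)) = 73*(1/6) + 24*(1/(2*p)) = 73/6 + 12/p)
sqrt((E + 3383) + S(-102)) = sqrt((4419/2 + 3383) + (73/6 + 12/(-102))) = sqrt(11185/2 + (73/6 + 12*(-1/102))) = sqrt(11185/2 + (73/6 - 2/17)) = sqrt(11185/2 + 1229/102) = sqrt(285832/51) = 2*sqrt(3644358)/51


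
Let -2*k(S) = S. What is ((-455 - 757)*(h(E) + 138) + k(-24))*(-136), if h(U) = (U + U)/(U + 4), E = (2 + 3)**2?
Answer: 667851936/29 ≈ 2.3029e+7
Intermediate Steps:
k(S) = -S/2
E = 25 (E = 5**2 = 25)
h(U) = 2*U/(4 + U) (h(U) = (2*U)/(4 + U) = 2*U/(4 + U))
((-455 - 757)*(h(E) + 138) + k(-24))*(-136) = ((-455 - 757)*(2*25/(4 + 25) + 138) - 1/2*(-24))*(-136) = (-1212*(2*25/29 + 138) + 12)*(-136) = (-1212*(2*25*(1/29) + 138) + 12)*(-136) = (-1212*(50/29 + 138) + 12)*(-136) = (-1212*4052/29 + 12)*(-136) = (-4911024/29 + 12)*(-136) = -4910676/29*(-136) = 667851936/29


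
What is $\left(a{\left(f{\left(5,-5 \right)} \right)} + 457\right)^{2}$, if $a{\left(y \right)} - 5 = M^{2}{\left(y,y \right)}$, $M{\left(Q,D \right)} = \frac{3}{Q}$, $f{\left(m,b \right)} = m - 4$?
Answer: $221841$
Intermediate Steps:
$f{\left(m,b \right)} = -4 + m$ ($f{\left(m,b \right)} = m - 4 = -4 + m$)
$a{\left(y \right)} = 5 + \frac{9}{y^{2}}$ ($a{\left(y \right)} = 5 + \left(\frac{3}{y}\right)^{2} = 5 + \frac{9}{y^{2}}$)
$\left(a{\left(f{\left(5,-5 \right)} \right)} + 457\right)^{2} = \left(\left(5 + \frac{9}{\left(-4 + 5\right)^{2}}\right) + 457\right)^{2} = \left(\left(5 + 9 \cdot 1^{-2}\right) + 457\right)^{2} = \left(\left(5 + 9 \cdot 1\right) + 457\right)^{2} = \left(\left(5 + 9\right) + 457\right)^{2} = \left(14 + 457\right)^{2} = 471^{2} = 221841$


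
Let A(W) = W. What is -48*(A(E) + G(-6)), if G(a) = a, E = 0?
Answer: 288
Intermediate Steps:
-48*(A(E) + G(-6)) = -48*(0 - 6) = -48*(-6) = 288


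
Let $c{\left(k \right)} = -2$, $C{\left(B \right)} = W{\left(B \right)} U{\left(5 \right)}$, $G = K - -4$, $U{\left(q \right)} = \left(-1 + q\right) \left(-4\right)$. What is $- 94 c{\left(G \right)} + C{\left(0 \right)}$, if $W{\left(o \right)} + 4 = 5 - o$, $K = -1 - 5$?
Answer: $172$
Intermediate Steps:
$K = -6$
$W{\left(o \right)} = 1 - o$ ($W{\left(o \right)} = -4 - \left(-5 + o\right) = 1 - o$)
$U{\left(q \right)} = 4 - 4 q$
$G = -2$ ($G = -6 - -4 = -6 + 4 = -2$)
$C{\left(B \right)} = -16 + 16 B$ ($C{\left(B \right)} = \left(1 - B\right) \left(4 - 20\right) = \left(1 - B\right) \left(-16\right) = -16 + 16 B$)
$- 94 c{\left(G \right)} + C{\left(0 \right)} = \left(-94\right) \left(-2\right) + \left(-16 + 16 \cdot 0\right) = 188 + \left(-16 + 0\right) = 188 - 16 = 172$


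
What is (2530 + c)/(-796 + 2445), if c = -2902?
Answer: -372/1649 ≈ -0.22559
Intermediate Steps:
(2530 + c)/(-796 + 2445) = (2530 - 2902)/(-796 + 2445) = -372/1649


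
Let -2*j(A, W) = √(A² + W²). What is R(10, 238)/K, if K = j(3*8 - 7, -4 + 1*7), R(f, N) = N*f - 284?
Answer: -2096*√298/149 ≈ -242.84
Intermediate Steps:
R(f, N) = -284 + N*f
j(A, W) = -√(A² + W²)/2
K = -√298/2 (K = -√((3*8 - 7)² + (-4 + 1*7)²)/2 = -√((24 - 7)² + (-4 + 7)²)/2 = -√(17² + 3²)/2 = -√(289 + 9)/2 = -√298/2 ≈ -8.6313)
R(10, 238)/K = (-284 + 238*10)/((-√298/2)) = (-284 + 2380)*(-√298/149) = 2096*(-√298/149) = -2096*√298/149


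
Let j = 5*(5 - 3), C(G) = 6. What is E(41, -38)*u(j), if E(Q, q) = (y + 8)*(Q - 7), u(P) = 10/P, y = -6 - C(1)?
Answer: -136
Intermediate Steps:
y = -12 (y = -6 - 1*6 = -6 - 6 = -12)
j = 10 (j = 5*2 = 10)
E(Q, q) = 28 - 4*Q (E(Q, q) = (-12 + 8)*(Q - 7) = -4*(-7 + Q) = 28 - 4*Q)
E(41, -38)*u(j) = (28 - 4*41)*(10/10) = (28 - 164)*(10*(⅒)) = -136*1 = -136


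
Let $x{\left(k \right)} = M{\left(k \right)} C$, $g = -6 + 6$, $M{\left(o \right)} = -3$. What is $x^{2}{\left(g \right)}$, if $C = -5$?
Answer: $225$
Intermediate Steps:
$g = 0$
$x{\left(k \right)} = 15$ ($x{\left(k \right)} = \left(-3\right) \left(-5\right) = 15$)
$x^{2}{\left(g \right)} = 15^{2} = 225$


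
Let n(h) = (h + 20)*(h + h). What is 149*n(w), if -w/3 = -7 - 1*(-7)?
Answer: 0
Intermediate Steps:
w = 0 (w = -3*(-7 - 1*(-7)) = -3*(-7 + 7) = -3*0 = 0)
n(h) = 2*h*(20 + h) (n(h) = (20 + h)*(2*h) = 2*h*(20 + h))
149*n(w) = 149*(2*0*(20 + 0)) = 149*(2*0*20) = 149*0 = 0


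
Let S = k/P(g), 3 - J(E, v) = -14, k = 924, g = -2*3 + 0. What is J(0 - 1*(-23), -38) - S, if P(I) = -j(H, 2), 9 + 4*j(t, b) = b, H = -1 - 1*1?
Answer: -511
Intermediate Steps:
H = -2 (H = -1 - 1 = -2)
g = -6 (g = -6 + 0 = -6)
j(t, b) = -9/4 + b/4
P(I) = 7/4 (P(I) = -(-9/4 + (¼)*2) = -(-9/4 + ½) = -1*(-7/4) = 7/4)
J(E, v) = 17 (J(E, v) = 3 - 1*(-14) = 3 + 14 = 17)
S = 528 (S = 924/(7/4) = 924*(4/7) = 528)
J(0 - 1*(-23), -38) - S = 17 - 1*528 = 17 - 528 = -511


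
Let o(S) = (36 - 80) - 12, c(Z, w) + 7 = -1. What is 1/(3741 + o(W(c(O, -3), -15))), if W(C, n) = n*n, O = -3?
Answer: 1/3685 ≈ 0.00027137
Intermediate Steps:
c(Z, w) = -8 (c(Z, w) = -7 - 1 = -8)
W(C, n) = n**2
o(S) = -56 (o(S) = -44 - 12 = -56)
1/(3741 + o(W(c(O, -3), -15))) = 1/(3741 - 56) = 1/3685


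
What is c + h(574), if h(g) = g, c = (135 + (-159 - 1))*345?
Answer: -8051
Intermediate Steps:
c = -8625 (c = (135 - 160)*345 = -25*345 = -8625)
c + h(574) = -8625 + 574 = -8051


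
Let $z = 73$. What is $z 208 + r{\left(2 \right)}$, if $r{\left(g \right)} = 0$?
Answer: $15184$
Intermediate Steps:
$z 208 + r{\left(2 \right)} = 73 \cdot 208 + 0 = 15184 + 0 = 15184$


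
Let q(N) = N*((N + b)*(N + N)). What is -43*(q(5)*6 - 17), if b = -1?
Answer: -50869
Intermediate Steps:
q(N) = 2*N²*(-1 + N) (q(N) = N*((N - 1)*(N + N)) = N*((-1 + N)*(2*N)) = N*(2*N*(-1 + N)) = 2*N²*(-1 + N))
-43*(q(5)*6 - 17) = -43*((2*5²*(-1 + 5))*6 - 17) = -43*((2*25*4)*6 - 17) = -43*(200*6 - 17) = -43*(1200 - 17) = -43*1183 = -50869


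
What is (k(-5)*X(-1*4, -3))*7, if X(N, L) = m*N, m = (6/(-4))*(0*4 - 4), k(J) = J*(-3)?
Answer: -2520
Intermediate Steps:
k(J) = -3*J
m = 6 (m = (6*(-1/4))*(0 - 4) = -3/2*(-4) = 6)
X(N, L) = 6*N
(k(-5)*X(-1*4, -3))*7 = ((-3*(-5))*(6*(-1*4)))*7 = (15*(6*(-4)))*7 = (15*(-24))*7 = -360*7 = -2520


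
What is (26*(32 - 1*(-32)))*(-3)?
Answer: -4992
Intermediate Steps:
(26*(32 - 1*(-32)))*(-3) = (26*(32 + 32))*(-3) = (26*64)*(-3) = 1664*(-3) = -4992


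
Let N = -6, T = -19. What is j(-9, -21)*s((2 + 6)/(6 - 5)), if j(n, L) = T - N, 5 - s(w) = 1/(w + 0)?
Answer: -507/8 ≈ -63.375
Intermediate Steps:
s(w) = 5 - 1/w (s(w) = 5 - 1/(w + 0) = 5 - 1/w)
j(n, L) = -13 (j(n, L) = -19 - 1*(-6) = -19 + 6 = -13)
j(-9, -21)*s((2 + 6)/(6 - 5)) = -13*(5 - 1/((2 + 6)/(6 - 5))) = -13*(5 - 1/(8/1)) = -13*(5 - 1/(8*1)) = -13*(5 - 1/8) = -13*(5 - 1*⅛) = -13*(5 - ⅛) = -13*39/8 = -507/8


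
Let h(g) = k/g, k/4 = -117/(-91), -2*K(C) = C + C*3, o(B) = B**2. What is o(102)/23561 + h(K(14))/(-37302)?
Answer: 6338874147/14354916226 ≈ 0.44158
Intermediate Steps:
K(C) = -2*C (K(C) = -(C + C*3)/2 = -(C + 3*C)/2 = -2*C)
k = 36/7 (k = 4*(-117/(-91)) = 4*(-117*(-1/91)) = 4*(9/7) = 36/7 ≈ 5.1429)
h(g) = 36/(7*g)
o(102)/23561 + h(K(14))/(-37302) = 102**2/23561 + (36/(7*((-2*14))))/(-37302) = 10404*(1/23561) + ((36/7)/(-28))*(-1/37302) = 10404/23561 + ((36/7)*(-1/28))*(-1/37302) = 10404/23561 - 9/49*(-1/37302) = 10404/23561 + 3/609266 = 6338874147/14354916226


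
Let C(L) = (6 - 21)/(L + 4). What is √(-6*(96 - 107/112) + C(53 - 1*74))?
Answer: I*√129009090/476 ≈ 23.862*I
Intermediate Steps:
C(L) = -15/(4 + L)
√(-6*(96 - 107/112) + C(53 - 1*74)) = √(-6*(96 - 107/112) - 15/(4 + (53 - 1*74))) = √(-6*(96 - 107*1/112) - 15/(4 + (53 - 74))) = √(-6*(96 - 107/112) - 15/(4 - 21)) = √(-6*10645/112 - 15/(-17)) = √(-31935/56 - 15*(-1/17)) = √(-31935/56 + 15/17) = √(-542055/952) = I*√129009090/476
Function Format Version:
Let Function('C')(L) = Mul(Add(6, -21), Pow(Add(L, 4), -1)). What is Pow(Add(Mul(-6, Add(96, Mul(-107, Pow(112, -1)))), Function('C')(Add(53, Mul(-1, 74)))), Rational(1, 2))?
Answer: Mul(Rational(1, 476), I, Pow(129009090, Rational(1, 2))) ≈ Mul(23.862, I)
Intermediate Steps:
Function('C')(L) = Mul(-15, Pow(Add(4, L), -1))
Pow(Add(Mul(-6, Add(96, Mul(-107, Pow(112, -1)))), Function('C')(Add(53, Mul(-1, 74)))), Rational(1, 2)) = Pow(Add(Mul(-6, Add(96, Mul(-107, Pow(112, -1)))), Mul(-15, Pow(Add(4, Add(53, Mul(-1, 74))), -1))), Rational(1, 2)) = Pow(Add(Mul(-6, Add(96, Mul(-107, Rational(1, 112)))), Mul(-15, Pow(Add(4, Add(53, -74)), -1))), Rational(1, 2)) = Pow(Add(Mul(-6, Add(96, Rational(-107, 112))), Mul(-15, Pow(Add(4, -21), -1))), Rational(1, 2)) = Pow(Add(Mul(-6, Rational(10645, 112)), Mul(-15, Pow(-17, -1))), Rational(1, 2)) = Pow(Add(Rational(-31935, 56), Mul(-15, Rational(-1, 17))), Rational(1, 2)) = Pow(Add(Rational(-31935, 56), Rational(15, 17)), Rational(1, 2)) = Pow(Rational(-542055, 952), Rational(1, 2)) = Mul(Rational(1, 476), I, Pow(129009090, Rational(1, 2)))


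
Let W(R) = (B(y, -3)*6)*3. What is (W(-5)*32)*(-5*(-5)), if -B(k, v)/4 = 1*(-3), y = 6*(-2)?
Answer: 172800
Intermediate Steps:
y = -12
B(k, v) = 12 (B(k, v) = -4*(-3) = 12)
W(R) = 216 (W(R) = (12*6)*3 = 72*3 = 216)
(W(-5)*32)*(-5*(-5)) = (216*32)*(-5*(-5)) = 6912*25 = 172800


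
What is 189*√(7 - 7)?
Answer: 0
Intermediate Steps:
189*√(7 - 7) = 189*√0 = 189*0 = 0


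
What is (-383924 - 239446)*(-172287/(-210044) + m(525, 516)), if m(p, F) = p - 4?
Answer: -34162300190535/105022 ≈ -3.2529e+8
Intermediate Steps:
m(p, F) = -4 + p
(-383924 - 239446)*(-172287/(-210044) + m(525, 516)) = (-383924 - 239446)*(-172287/(-210044) + (-4 + 525)) = -623370*(-172287*(-1/210044) + 521) = -623370*(172287/210044 + 521) = -623370*109605211/210044 = -34162300190535/105022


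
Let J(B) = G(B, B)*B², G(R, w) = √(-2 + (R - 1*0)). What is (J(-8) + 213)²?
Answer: 4409 + 27264*I*√10 ≈ 4409.0 + 86216.0*I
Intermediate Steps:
G(R, w) = √(-2 + R) (G(R, w) = √(-2 + (R + 0)) = √(-2 + R))
J(B) = B²*√(-2 + B) (J(B) = √(-2 + B)*B² = B²*√(-2 + B))
(J(-8) + 213)² = ((-8)²*√(-2 - 8) + 213)² = (64*√(-10) + 213)² = (64*(I*√10) + 213)² = (64*I*√10 + 213)² = (213 + 64*I*√10)²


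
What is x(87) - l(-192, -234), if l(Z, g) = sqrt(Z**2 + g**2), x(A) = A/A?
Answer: 1 - 6*sqrt(2545) ≈ -301.69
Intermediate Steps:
x(A) = 1
x(87) - l(-192, -234) = 1 - sqrt((-192)**2 + (-234)**2) = 1 - sqrt(36864 + 54756) = 1 - sqrt(91620) = 1 - 6*sqrt(2545)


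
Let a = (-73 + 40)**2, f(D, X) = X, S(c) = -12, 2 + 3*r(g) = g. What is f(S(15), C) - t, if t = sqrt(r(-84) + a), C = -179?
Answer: -179 - sqrt(9543)/3 ≈ -211.56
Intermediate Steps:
r(g) = -2/3 + g/3
a = 1089 (a = (-33)**2 = 1089)
t = sqrt(9543)/3 (t = sqrt((-2/3 + (1/3)*(-84)) + 1089) = sqrt((-2/3 - 28) + 1089) = sqrt(-86/3 + 1089) = sqrt(3181/3) = sqrt(9543)/3 ≈ 32.563)
f(S(15), C) - t = -179 - sqrt(9543)/3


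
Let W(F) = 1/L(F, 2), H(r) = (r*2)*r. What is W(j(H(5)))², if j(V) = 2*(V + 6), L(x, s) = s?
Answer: ¼ ≈ 0.25000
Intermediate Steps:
H(r) = 2*r² (H(r) = (2*r)*r = 2*r²)
j(V) = 12 + 2*V (j(V) = 2*(6 + V) = 12 + 2*V)
W(F) = ½ (W(F) = 1/2 = ½)
W(j(H(5)))² = (½)² = ¼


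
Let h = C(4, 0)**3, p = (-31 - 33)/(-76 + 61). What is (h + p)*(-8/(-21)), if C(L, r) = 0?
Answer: 512/315 ≈ 1.6254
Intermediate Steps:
p = 64/15 (p = -64/(-15) = -64*(-1/15) = 64/15 ≈ 4.2667)
h = 0 (h = 0**3 = 0)
(h + p)*(-8/(-21)) = (0 + 64/15)*(-8/(-21)) = 64*(-8*(-1/21))/15 = (64/15)*(8/21) = 512/315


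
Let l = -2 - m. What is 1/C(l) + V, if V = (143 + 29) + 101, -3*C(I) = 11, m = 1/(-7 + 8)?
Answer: 3000/11 ≈ 272.73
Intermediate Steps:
m = 1 (m = 1/1 = 1)
l = -3 (l = -2 - 1*1 = -2 - 1 = -3)
C(I) = -11/3 (C(I) = -⅓*11 = -11/3)
V = 273 (V = 172 + 101 = 273)
1/C(l) + V = 1/(-11/3) + 273 = -3/11 + 273 = 3000/11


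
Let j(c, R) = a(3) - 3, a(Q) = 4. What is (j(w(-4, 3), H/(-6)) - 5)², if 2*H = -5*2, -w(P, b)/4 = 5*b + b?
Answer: 16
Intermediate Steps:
w(P, b) = -24*b (w(P, b) = -4*(5*b + b) = -24*b)
H = -5 (H = (-5*2)/2 = (½)*(-10) = -5)
j(c, R) = 1 (j(c, R) = 4 - 3 = 1)
(j(w(-4, 3), H/(-6)) - 5)² = (1 - 5)² = (-4)² = 16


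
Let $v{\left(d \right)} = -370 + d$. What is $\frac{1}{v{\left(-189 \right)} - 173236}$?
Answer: $- \frac{1}{173795} \approx -5.7539 \cdot 10^{-6}$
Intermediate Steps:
$\frac{1}{v{\left(-189 \right)} - 173236} = \frac{1}{\left(-370 - 189\right) - 173236} = \frac{1}{-559 - 173236} = \frac{1}{-173795} = - \frac{1}{173795}$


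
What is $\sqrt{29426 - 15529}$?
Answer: $\sqrt{13897} \approx 117.89$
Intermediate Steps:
$\sqrt{29426 - 15529} = \sqrt{13897}$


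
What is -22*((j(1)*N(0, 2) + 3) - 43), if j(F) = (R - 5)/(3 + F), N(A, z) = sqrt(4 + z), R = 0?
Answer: 880 + 55*sqrt(6)/2 ≈ 947.36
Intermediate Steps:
j(F) = -5/(3 + F) (j(F) = (0 - 5)/(3 + F) = -5/(3 + F))
-22*((j(1)*N(0, 2) + 3) - 43) = -22*(((-5/(3 + 1))*sqrt(4 + 2) + 3) - 43) = -22*(((-5/4)*sqrt(6) + 3) - 43) = -22*(((-5*1/4)*sqrt(6) + 3) - 43) = -22*((-5*sqrt(6)/4 + 3) - 43) = -22*((3 - 5*sqrt(6)/4) - 43) = -22*(-40 - 5*sqrt(6)/4) = 880 + 55*sqrt(6)/2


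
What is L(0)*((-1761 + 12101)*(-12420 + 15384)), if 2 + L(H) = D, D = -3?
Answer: -153238800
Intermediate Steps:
L(H) = -5 (L(H) = -2 - 3 = -5)
L(0)*((-1761 + 12101)*(-12420 + 15384)) = -5*(-1761 + 12101)*(-12420 + 15384) = -51700*2964 = -5*30647760 = -153238800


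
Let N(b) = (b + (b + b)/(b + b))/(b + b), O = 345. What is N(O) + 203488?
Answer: 70203533/345 ≈ 2.0349e+5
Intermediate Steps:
N(b) = (1 + b)/(2*b) (N(b) = (b + (2*b)/((2*b)))/((2*b)) = (b + (2*b)*(1/(2*b)))*(1/(2*b)) = (b + 1)*(1/(2*b)) = (1 + b)*(1/(2*b)) = (1 + b)/(2*b))
N(O) + 203488 = (½)*(1 + 345)/345 + 203488 = (½)*(1/345)*346 + 203488 = 173/345 + 203488 = 70203533/345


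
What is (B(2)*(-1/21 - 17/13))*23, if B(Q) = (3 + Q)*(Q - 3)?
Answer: 42550/273 ≈ 155.86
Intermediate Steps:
B(Q) = (-3 + Q)*(3 + Q) (B(Q) = (3 + Q)*(-3 + Q) = (-3 + Q)*(3 + Q))
(B(2)*(-1/21 - 17/13))*23 = ((-9 + 2²)*(-1/21 - 17/13))*23 = ((-9 + 4)*(-1*1/21 - 17*1/13))*23 = -5*(-1/21 - 17/13)*23 = -5*(-370/273)*23 = (1850/273)*23 = 42550/273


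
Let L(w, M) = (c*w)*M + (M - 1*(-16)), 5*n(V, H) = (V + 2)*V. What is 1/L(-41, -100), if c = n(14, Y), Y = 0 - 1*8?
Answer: 1/183596 ≈ 5.4467e-6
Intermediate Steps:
Y = -8 (Y = 0 - 8 = -8)
n(V, H) = V*(2 + V)/5 (n(V, H) = ((V + 2)*V)/5 = ((2 + V)*V)/5 = (V*(2 + V))/5 = V*(2 + V)/5)
c = 224/5 (c = (⅕)*14*(2 + 14) = (⅕)*14*16 = 224/5 ≈ 44.800)
L(w, M) = 16 + M + 224*M*w/5 (L(w, M) = (224*w/5)*M + (M - 1*(-16)) = 224*M*w/5 + (M + 16) = 224*M*w/5 + (16 + M) = 16 + M + 224*M*w/5)
1/L(-41, -100) = 1/(16 - 100 + (224/5)*(-100)*(-41)) = 1/(16 - 100 + 183680) = 1/183596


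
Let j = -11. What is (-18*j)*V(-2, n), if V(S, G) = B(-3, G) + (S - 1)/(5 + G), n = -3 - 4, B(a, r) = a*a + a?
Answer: 1485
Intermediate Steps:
B(a, r) = a + a² (B(a, r) = a² + a = a + a²)
n = -7
V(S, G) = 6 + (-1 + S)/(5 + G) (V(S, G) = -3*(1 - 3) + (S - 1)/(5 + G) = -3*(-2) + (-1 + S)/(5 + G) = 6 + (-1 + S)/(5 + G))
(-18*j)*V(-2, n) = (-18*(-11))*((29 - 2 + 6*(-7))/(5 - 7)) = 198*((29 - 2 - 42)/(-2)) = 198*(-½*(-15)) = 198*(15/2) = 1485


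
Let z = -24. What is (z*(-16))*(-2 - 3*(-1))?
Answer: 384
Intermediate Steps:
(z*(-16))*(-2 - 3*(-1)) = (-24*(-16))*(-2 - 3*(-1)) = 384*(-2 + 3) = 384*1 = 384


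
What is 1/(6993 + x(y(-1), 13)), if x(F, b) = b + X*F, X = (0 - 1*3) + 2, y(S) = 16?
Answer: 1/6990 ≈ 0.00014306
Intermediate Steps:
X = -1 (X = (0 - 3) + 2 = -3 + 2 = -1)
x(F, b) = b - F
1/(6993 + x(y(-1), 13)) = 1/(6993 + (13 - 1*16)) = 1/(6993 + (13 - 16)) = 1/(6993 - 3) = 1/6990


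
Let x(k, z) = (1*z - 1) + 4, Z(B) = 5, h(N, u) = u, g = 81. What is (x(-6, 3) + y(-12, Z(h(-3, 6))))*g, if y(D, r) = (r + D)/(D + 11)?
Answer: 1053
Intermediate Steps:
y(D, r) = (D + r)/(11 + D)
x(k, z) = 3 + z (x(k, z) = (z - 1) + 4 = (-1 + z) + 4 = 3 + z)
(x(-6, 3) + y(-12, Z(h(-3, 6))))*g = ((3 + 3) + (-12 + 5)/(11 - 12))*81 = (6 - 7/(-1))*81 = (6 - 1*(-7))*81 = (6 + 7)*81 = 13*81 = 1053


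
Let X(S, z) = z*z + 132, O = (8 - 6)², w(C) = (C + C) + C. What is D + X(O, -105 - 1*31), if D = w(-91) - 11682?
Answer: 6673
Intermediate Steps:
w(C) = 3*C (w(C) = 2*C + C = 3*C)
O = 4 (O = 2² = 4)
X(S, z) = 132 + z² (X(S, z) = z² + 132 = 132 + z²)
D = -11955 (D = 3*(-91) - 11682 = -273 - 11682 = -11955)
D + X(O, -105 - 1*31) = -11955 + (132 + (-105 - 1*31)²) = -11955 + (132 + (-105 - 31)²) = -11955 + (132 + (-136)²) = -11955 + (132 + 18496) = -11955 + 18628 = 6673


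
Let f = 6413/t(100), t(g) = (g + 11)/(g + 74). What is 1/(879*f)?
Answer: 37/326947566 ≈ 1.1317e-7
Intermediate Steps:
t(g) = (11 + g)/(74 + g)
f = 371954/37 (f = 6413/(((11 + 100)/(74 + 100))) = 6413/((111/174)) = 6413/(((1/174)*111)) = 6413/(37/58) = 6413*(58/37) = 371954/37 ≈ 10053.)
1/(879*f) = 1/(879*(371954/37)) = (1/879)*(37/371954) = 37/326947566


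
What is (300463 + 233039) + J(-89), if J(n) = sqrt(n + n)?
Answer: 533502 + I*sqrt(178) ≈ 5.335e+5 + 13.342*I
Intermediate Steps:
J(n) = sqrt(2)*sqrt(n) (J(n) = sqrt(2*n) = sqrt(2)*sqrt(n))
(300463 + 233039) + J(-89) = (300463 + 233039) + sqrt(2)*sqrt(-89) = 533502 + sqrt(2)*(I*sqrt(89)) = 533502 + I*sqrt(178)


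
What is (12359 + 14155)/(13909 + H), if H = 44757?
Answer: 13257/29333 ≈ 0.45195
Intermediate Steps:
(12359 + 14155)/(13909 + H) = (12359 + 14155)/(13909 + 44757) = 26514/58666 = 26514*(1/58666) = 13257/29333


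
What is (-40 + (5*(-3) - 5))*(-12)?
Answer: 720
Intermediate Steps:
(-40 + (5*(-3) - 5))*(-12) = (-40 + (-15 - 5))*(-12) = (-40 - 20)*(-12) = -60*(-12) = 720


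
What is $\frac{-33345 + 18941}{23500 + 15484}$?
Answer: $- \frac{3601}{9746} \approx -0.36948$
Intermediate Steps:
$\frac{-33345 + 18941}{23500 + 15484} = - \frac{14404}{38984} = \left(-14404\right) \frac{1}{38984} = - \frac{3601}{9746}$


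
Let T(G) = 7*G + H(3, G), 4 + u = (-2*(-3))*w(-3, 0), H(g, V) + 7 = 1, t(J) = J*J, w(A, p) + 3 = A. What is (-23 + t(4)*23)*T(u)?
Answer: -98670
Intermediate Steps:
w(A, p) = -3 + A
t(J) = J²
H(g, V) = -6 (H(g, V) = -7 + 1 = -6)
u = -40 (u = -4 + (-2*(-3))*(-3 - 3) = -4 + 6*(-6) = -4 - 36 = -40)
T(G) = -6 + 7*G (T(G) = 7*G - 6 = -6 + 7*G)
(-23 + t(4)*23)*T(u) = (-23 + 4²*23)*(-6 + 7*(-40)) = (-23 + 16*23)*(-6 - 280) = (-23 + 368)*(-286) = 345*(-286) = -98670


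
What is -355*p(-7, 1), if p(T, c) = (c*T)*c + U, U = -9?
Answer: 5680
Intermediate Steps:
p(T, c) = -9 + T*c**2 (p(T, c) = (c*T)*c - 9 = (T*c)*c - 9 = T*c**2 - 9 = -9 + T*c**2)
-355*p(-7, 1) = -355*(-9 - 7*1**2) = -355*(-9 - 7*1) = -355*(-9 - 7) = -355*(-16) = 5680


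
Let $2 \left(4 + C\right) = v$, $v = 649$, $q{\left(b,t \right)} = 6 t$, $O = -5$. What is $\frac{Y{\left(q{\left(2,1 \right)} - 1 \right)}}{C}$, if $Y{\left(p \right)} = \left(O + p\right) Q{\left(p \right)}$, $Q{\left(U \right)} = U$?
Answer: $0$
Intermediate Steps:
$Y{\left(p \right)} = p \left(-5 + p\right)$ ($Y{\left(p \right)} = \left(-5 + p\right) p = p \left(-5 + p\right)$)
$C = \frac{641}{2}$ ($C = -4 + \frac{1}{2} \cdot 649 = -4 + \frac{649}{2} = \frac{641}{2} \approx 320.5$)
$\frac{Y{\left(q{\left(2,1 \right)} - 1 \right)}}{C} = \frac{\left(6 \cdot 1 - 1\right) \left(-5 + \left(6 \cdot 1 - 1\right)\right)}{\frac{641}{2}} = \left(6 - 1\right) \left(-5 + \left(6 - 1\right)\right) \frac{2}{641} = 5 \left(-5 + 5\right) \frac{2}{641} = 5 \cdot 0 \cdot \frac{2}{641} = 0 \cdot \frac{2}{641} = 0$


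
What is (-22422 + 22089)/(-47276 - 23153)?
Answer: 333/70429 ≈ 0.0047282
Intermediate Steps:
(-22422 + 22089)/(-47276 - 23153) = -333/(-70429) = -333*(-1/70429) = 333/70429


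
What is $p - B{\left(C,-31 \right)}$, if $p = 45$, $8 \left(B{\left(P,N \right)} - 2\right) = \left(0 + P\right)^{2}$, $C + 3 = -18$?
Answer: $- \frac{97}{8} \approx -12.125$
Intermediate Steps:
$C = -21$ ($C = -3 - 18 = -21$)
$B{\left(P,N \right)} = 2 + \frac{P^{2}}{8}$ ($B{\left(P,N \right)} = 2 + \frac{\left(0 + P\right)^{2}}{8} = 2 + \frac{P^{2}}{8}$)
$p - B{\left(C,-31 \right)} = 45 - \left(2 + \frac{\left(-21\right)^{2}}{8}\right) = 45 - \left(2 + \frac{1}{8} \cdot 441\right) = 45 - \left(2 + \frac{441}{8}\right) = 45 - \frac{457}{8} = - \frac{97}{8}$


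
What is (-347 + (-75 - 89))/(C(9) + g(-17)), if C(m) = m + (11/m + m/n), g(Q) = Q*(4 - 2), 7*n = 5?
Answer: 22995/503 ≈ 45.716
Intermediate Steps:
n = 5/7 (n = (1/7)*5 = 5/7 ≈ 0.71429)
g(Q) = 2*Q (g(Q) = Q*2 = 2*Q)
C(m) = 11/m + 12*m/5 (C(m) = m + (11/m + m/(5/7)) = m + (11/m + m*(7/5)) = m + (11/m + 7*m/5) = 11/m + 12*m/5)
(-347 + (-75 - 89))/(C(9) + g(-17)) = (-347 + (-75 - 89))/((11/9 + (12/5)*9) + 2*(-17)) = (-347 - 164)/((11*(1/9) + 108/5) - 34) = -511/((11/9 + 108/5) - 34) = -511/(1027/45 - 34) = -511/(-503/45) = -511*(-45/503) = 22995/503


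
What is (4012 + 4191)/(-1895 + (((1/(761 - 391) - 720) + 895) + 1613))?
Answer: -3035110/39589 ≈ -76.666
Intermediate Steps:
(4012 + 4191)/(-1895 + (((1/(761 - 391) - 720) + 895) + 1613)) = 8203/(-1895 + (((1/370 - 720) + 895) + 1613)) = 8203/(-1895 + ((-266399/370 + 895) + 1613)) = 8203/(-1895 + (64751/370 + 1613)) = 8203/(-1895 + 661561/370) = 8203/(-39589/370) = 8203*(-370/39589) = -3035110/39589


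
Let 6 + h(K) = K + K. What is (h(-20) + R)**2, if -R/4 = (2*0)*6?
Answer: 2116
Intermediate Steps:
h(K) = -6 + 2*K (h(K) = -6 + (K + K) = -6 + 2*K)
R = 0 (R = -4*2*0*6 = -0*6 = -4*0 = 0)
(h(-20) + R)**2 = ((-6 + 2*(-20)) + 0)**2 = ((-6 - 40) + 0)**2 = (-46 + 0)**2 = (-46)**2 = 2116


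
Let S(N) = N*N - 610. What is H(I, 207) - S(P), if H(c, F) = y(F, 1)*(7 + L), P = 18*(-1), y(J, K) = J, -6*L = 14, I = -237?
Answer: 1252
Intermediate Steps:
L = -7/3 (L = -1/6*14 = -7/3 ≈ -2.3333)
P = -18
H(c, F) = 14*F/3 (H(c, F) = F*(7 - 7/3) = F*(14/3) = 14*F/3)
S(N) = -610 + N**2 (S(N) = N**2 - 610 = -610 + N**2)
H(I, 207) - S(P) = (14/3)*207 - (-610 + (-18)**2) = 966 - (-610 + 324) = 966 - 1*(-286) = 966 + 286 = 1252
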